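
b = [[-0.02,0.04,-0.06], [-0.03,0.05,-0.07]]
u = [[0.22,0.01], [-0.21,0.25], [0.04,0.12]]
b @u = [[-0.02, 0.0], [-0.02, 0.0]]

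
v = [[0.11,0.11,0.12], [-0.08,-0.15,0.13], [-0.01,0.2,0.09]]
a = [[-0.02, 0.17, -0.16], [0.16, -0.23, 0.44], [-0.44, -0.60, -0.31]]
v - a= [[0.13, -0.06, 0.28], [-0.24, 0.08, -0.31], [0.43, 0.80, 0.4]]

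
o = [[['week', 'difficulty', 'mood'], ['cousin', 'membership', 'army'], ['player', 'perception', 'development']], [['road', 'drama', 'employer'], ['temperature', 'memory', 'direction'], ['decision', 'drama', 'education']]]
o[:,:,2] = [['mood', 'army', 'development'], ['employer', 'direction', 'education']]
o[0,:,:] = [['week', 'difficulty', 'mood'], ['cousin', 'membership', 'army'], ['player', 'perception', 'development']]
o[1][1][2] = 'direction'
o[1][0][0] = 'road'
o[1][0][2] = 'employer'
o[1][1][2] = 'direction'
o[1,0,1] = 'drama'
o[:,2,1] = ['perception', 'drama']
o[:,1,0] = ['cousin', 'temperature']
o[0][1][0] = 'cousin'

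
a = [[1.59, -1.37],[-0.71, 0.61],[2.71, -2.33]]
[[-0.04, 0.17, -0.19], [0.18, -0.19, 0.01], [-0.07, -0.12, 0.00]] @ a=[[-0.7, 0.6], [0.45, -0.39], [-0.03, 0.02]]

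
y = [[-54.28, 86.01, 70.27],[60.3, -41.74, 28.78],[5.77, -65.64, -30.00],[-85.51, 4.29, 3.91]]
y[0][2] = 70.27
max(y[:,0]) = 60.3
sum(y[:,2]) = 72.96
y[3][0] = -85.51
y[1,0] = 60.3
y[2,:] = [5.77, -65.64, -30.0]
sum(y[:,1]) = -17.08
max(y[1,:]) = 60.3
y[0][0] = -54.28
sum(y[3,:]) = -77.31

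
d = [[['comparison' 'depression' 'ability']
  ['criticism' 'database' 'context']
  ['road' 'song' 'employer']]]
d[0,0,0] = 'comparison'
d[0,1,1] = 'database'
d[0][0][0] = 'comparison'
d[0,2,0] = 'road'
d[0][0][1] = 'depression'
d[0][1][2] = 'context'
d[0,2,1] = 'song'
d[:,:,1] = [['depression', 'database', 'song']]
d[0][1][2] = 'context'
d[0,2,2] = 'employer'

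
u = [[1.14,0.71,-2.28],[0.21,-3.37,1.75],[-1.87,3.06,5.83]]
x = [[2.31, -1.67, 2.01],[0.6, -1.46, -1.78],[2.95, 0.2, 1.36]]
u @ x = [[-3.67,-3.40,-2.07],[3.63,4.92,8.80],[14.71,-0.18,-1.28]]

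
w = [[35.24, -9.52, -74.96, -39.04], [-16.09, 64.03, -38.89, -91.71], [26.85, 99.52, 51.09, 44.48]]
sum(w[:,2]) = -62.75999999999999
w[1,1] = 64.03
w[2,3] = 44.48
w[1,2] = -38.89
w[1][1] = 64.03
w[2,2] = 51.09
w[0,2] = -74.96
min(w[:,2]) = -74.96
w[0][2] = -74.96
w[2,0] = 26.85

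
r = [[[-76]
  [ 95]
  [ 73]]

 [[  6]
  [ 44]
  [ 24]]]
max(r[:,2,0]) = 73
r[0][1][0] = 95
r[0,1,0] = 95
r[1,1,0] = 44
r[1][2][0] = 24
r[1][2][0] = 24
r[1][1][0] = 44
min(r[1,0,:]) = 6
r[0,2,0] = 73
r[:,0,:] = [[-76], [6]]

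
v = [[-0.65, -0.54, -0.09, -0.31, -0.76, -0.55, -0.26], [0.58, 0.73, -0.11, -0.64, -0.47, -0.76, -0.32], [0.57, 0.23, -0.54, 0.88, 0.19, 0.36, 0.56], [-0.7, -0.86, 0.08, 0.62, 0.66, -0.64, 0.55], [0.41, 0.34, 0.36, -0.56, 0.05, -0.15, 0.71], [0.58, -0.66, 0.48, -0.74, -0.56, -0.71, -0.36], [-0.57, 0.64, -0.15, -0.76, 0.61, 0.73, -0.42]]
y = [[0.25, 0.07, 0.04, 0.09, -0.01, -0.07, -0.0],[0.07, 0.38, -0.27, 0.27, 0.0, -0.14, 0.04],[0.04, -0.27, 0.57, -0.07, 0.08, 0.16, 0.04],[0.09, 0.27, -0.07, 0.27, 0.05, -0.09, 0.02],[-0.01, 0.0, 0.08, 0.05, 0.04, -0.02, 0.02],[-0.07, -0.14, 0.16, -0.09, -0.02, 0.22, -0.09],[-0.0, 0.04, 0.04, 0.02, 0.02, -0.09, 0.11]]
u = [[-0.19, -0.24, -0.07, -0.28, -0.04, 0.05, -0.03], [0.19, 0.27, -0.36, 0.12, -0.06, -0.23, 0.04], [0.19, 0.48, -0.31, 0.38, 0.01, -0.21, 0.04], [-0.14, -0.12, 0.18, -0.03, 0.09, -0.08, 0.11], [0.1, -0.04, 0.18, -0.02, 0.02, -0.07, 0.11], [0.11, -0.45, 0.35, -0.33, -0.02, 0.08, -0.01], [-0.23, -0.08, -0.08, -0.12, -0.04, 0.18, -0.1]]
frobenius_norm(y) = 1.08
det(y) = -0.00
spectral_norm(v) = 2.32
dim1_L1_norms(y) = [0.53, 1.17, 1.23, 0.86, 0.22, 0.79, 0.32]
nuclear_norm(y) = 1.85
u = v @ y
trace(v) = -0.92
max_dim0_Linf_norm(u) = 0.48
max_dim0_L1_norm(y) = 1.23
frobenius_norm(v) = 3.85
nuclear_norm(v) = 8.91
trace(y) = 1.84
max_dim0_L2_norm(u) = 0.77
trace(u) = -0.26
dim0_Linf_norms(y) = [0.25, 0.38, 0.57, 0.27, 0.08, 0.22, 0.11]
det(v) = 1.35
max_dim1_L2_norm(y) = 0.66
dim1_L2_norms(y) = [0.29, 0.56, 0.66, 0.41, 0.11, 0.34, 0.16]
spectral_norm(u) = 1.16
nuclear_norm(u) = 2.30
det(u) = 0.00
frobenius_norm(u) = 1.33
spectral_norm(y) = 0.93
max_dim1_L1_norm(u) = 1.62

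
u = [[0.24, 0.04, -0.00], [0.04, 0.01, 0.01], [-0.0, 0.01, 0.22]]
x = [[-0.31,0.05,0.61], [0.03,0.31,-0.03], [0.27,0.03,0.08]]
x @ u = [[-0.07, -0.01, 0.13],[0.02, 0.0, -0.0],[0.07, 0.01, 0.02]]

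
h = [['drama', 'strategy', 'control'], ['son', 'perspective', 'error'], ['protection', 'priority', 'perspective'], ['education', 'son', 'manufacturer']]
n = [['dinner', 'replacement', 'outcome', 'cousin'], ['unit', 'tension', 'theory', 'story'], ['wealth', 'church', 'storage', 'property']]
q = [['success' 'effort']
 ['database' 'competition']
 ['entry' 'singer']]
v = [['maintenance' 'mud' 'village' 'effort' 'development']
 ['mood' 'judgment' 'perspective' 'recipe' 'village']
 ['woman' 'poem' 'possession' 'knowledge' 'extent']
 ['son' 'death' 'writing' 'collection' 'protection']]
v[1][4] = 'village'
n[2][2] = 'storage'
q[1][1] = 'competition'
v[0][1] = 'mud'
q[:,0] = ['success', 'database', 'entry']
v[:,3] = ['effort', 'recipe', 'knowledge', 'collection']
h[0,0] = 'drama'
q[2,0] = 'entry'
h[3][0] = 'education'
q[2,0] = 'entry'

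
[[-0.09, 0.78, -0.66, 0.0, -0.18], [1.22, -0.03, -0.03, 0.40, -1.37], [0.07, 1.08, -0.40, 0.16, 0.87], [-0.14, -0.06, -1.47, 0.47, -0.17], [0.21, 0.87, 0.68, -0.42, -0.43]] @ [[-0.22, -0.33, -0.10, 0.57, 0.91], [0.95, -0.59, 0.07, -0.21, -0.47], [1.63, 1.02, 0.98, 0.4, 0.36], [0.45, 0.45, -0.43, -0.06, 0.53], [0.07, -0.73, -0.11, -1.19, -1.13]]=[[-0.33, -0.97, -0.56, -0.26, -0.48], [-0.26, 0.76, -0.17, 2.30, 2.87], [0.49, -1.63, -0.49, -1.39, -1.49], [-2.22, -1.08, -1.61, -0.48, -0.19], [1.67, 0.24, 0.93, 0.75, 0.29]]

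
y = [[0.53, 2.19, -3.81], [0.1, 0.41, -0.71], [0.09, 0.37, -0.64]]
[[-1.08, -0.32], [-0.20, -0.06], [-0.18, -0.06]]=y @ [[-0.56, -0.11], [-0.88, -0.33], [-0.30, -0.12]]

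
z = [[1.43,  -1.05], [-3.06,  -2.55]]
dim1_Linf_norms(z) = [1.43, 3.06]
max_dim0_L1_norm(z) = 4.49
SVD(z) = [[-0.13, 0.99], [0.99, 0.13]] @ diag([4.011105218819239, 1.7101271659034787]) @ [[-0.80, -0.6], [0.60, -0.80]]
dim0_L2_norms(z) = [3.38, 2.76]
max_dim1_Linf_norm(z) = 3.06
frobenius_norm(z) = 4.36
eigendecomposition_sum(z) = [[1.85, -0.42], [-1.21, 0.27]] + [[-0.42, -0.63], [-1.85, -2.82]]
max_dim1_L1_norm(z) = 5.61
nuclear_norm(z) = 5.72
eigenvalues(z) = [2.12, -3.24]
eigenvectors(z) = [[0.84,0.22], [-0.55,0.98]]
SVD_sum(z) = [[0.42, 0.31],  [-3.19, -2.37]] + [[1.01, -1.36],[0.13, -0.18]]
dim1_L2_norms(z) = [1.77, 3.98]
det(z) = -6.86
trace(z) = -1.12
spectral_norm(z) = 4.01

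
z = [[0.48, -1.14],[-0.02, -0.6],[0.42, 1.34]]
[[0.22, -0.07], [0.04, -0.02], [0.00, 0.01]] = z @ [[0.26, -0.08], [-0.08, 0.03]]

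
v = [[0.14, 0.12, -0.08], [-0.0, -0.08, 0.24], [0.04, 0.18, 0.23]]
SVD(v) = [[-0.15, -0.73, -0.67], [0.64, 0.45, -0.63], [0.76, -0.52, 0.40]] @ diag([0.34550395236768766, 0.25322939517795917, 0.08832832114396555]) @ [[0.03, 0.2, 0.98],  [-0.49, -0.85, 0.19],  [-0.87, 0.48, -0.07]]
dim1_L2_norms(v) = [0.2, 0.25, 0.29]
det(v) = -0.01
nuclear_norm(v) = 0.69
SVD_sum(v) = [[-0.0, -0.01, -0.05], [0.01, 0.04, 0.22], [0.01, 0.05, 0.26]] + [[0.09,0.16,-0.03], [-0.05,-0.1,0.02], [0.06,0.11,-0.02]] + [[0.05, -0.03, 0.0], [0.05, -0.03, 0.00], [-0.03, 0.02, -0.0]]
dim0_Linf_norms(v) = [0.14, 0.18, 0.24]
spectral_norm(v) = 0.35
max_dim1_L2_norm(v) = 0.29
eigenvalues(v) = [0.33, 0.13, -0.18]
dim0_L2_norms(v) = [0.15, 0.23, 0.34]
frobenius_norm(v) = 0.44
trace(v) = 0.29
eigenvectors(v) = [[0.05,0.98,-0.41], [-0.50,-0.15,0.85], [-0.86,-0.13,-0.34]]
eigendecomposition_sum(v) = [[-0.00, -0.01, -0.01],  [0.03, 0.08, 0.15],  [0.05, 0.13, 0.26]] + [[0.14, 0.06, -0.03], [-0.02, -0.01, 0.00], [-0.02, -0.01, 0.0]] + [[0.01,  0.07,  -0.04], [-0.01,  -0.15,  0.08], [0.00,  0.06,  -0.03]]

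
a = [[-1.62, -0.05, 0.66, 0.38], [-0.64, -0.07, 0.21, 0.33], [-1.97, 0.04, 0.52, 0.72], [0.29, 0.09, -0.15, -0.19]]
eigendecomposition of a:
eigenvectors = [[0.44-0.14j, 0.44+0.14j, (0.36+0j), (0.29+0j)], [(0.27-0.01j), (0.27+0.01j), -0.54+0.00j, 0.70+0.00j], [(0.84+0j), (0.84-0j), (0.36+0j), (0.56+0j)], [-0.09+0.02j, (-0.09-0.02j), 0.67+0.00j, 0.34+0.00j]]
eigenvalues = [(-0.58+0.34j), (-0.58-0.34j), (-0.19+0j), (-0.01+0j)]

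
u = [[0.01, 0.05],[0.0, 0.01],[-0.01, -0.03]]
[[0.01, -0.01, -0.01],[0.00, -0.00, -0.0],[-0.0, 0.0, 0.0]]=u @ [[-0.06, -0.03, -0.17], [0.18, -0.12, -0.11]]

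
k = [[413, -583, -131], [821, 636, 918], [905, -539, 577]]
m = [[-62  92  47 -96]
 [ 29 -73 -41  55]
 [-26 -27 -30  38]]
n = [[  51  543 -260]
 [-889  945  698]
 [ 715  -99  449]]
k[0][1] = -583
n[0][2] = -260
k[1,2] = 918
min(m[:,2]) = -41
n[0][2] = -260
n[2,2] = 449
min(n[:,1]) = -99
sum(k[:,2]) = 1364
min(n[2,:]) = -99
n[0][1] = 543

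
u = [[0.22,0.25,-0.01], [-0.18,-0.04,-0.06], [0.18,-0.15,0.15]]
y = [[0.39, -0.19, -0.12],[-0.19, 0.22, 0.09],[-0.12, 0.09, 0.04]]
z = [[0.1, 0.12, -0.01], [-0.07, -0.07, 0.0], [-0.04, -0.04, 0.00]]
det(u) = 0.00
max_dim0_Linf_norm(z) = 0.12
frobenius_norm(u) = 0.48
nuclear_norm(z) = 0.20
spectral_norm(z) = 0.19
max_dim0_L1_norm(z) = 0.23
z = y @ u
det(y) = -0.00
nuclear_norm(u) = 0.67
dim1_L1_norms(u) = [0.48, 0.28, 0.48]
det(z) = 0.00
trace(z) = 0.03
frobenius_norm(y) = 0.57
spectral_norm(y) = 0.56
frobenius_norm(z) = 0.19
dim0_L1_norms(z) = [0.21, 0.23, 0.01]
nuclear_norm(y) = 0.66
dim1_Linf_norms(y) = [0.39, 0.22, 0.12]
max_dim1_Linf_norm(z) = 0.12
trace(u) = 0.33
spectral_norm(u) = 0.37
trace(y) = 0.65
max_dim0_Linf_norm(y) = 0.39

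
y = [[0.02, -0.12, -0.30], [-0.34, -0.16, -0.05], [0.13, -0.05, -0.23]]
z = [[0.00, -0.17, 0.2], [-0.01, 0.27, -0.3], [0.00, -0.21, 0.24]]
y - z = [[0.02, 0.05, -0.5], [-0.33, -0.43, 0.25], [0.13, 0.16, -0.47]]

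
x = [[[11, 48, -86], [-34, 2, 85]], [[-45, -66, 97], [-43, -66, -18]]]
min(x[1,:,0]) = -45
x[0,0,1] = 48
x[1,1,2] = -18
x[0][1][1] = 2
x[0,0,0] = 11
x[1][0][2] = 97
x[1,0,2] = 97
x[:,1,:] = [[-34, 2, 85], [-43, -66, -18]]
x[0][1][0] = -34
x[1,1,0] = -43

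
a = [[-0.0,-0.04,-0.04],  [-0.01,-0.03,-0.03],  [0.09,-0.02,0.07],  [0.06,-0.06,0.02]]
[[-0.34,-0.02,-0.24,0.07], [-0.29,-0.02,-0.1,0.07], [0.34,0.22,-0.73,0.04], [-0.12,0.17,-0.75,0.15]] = a @ [[3.38, 0.61, -7.91, -1.66], [6.16, -1.55, 4.88, -3.55], [2.30, 1.95, 1.07, 1.76]]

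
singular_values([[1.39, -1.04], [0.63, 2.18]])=[2.42, 1.53]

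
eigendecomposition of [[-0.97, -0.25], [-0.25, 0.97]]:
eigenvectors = [[-0.99, 0.13], [-0.13, -0.99]]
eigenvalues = [-1.0, 1.0]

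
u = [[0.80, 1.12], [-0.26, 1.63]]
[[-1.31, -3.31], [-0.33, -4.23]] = u @ [[-1.11, -0.41], [-0.38, -2.66]]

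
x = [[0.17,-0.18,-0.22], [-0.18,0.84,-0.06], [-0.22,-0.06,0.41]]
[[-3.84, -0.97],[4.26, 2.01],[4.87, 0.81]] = x @ [[-16.97, -2.74],[1.65, 1.86],[3.01, 0.78]]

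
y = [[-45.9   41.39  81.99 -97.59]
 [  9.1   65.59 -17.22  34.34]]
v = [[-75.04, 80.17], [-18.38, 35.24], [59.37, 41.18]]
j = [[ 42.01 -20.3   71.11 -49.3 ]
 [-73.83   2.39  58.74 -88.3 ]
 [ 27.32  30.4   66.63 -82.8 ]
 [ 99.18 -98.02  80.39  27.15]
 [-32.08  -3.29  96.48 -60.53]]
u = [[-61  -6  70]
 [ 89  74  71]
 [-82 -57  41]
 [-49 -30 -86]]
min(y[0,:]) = -97.59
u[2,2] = 41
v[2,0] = 59.37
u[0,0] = -61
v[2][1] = 41.18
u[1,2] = 71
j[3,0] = 99.18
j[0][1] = -20.3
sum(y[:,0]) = -36.8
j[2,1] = 30.4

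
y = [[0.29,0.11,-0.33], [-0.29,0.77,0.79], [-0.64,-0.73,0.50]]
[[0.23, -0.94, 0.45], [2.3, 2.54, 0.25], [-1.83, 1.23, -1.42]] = y@[[3.74, -2.2, -0.99], [1.30, 1.14, 1.67], [3.02, 1.30, -1.67]]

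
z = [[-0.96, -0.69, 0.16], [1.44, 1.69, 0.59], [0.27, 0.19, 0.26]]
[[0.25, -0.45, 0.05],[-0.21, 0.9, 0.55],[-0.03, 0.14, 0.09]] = z@[[-0.31,0.27,-0.37], [0.1,0.29,0.52], [0.12,0.04,0.34]]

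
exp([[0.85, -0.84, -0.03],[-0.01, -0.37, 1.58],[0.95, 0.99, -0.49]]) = [[2.04, -1.31, -0.8], [0.84, 1.06, 1.23], [1.40, 0.32, 0.95]]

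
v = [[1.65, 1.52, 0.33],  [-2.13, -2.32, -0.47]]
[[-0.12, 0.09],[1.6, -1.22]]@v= [[-0.39, -0.39, -0.08], [5.24, 5.26, 1.10]]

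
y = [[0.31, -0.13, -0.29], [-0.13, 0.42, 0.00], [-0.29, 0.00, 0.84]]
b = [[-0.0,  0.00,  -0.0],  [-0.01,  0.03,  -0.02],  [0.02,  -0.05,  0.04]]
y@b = [[-0.0, 0.01, -0.01], [-0.0, 0.01, -0.01], [0.02, -0.04, 0.03]]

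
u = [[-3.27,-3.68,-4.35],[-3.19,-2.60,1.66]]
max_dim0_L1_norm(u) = 6.46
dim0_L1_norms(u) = [6.46, 6.28, 6.01]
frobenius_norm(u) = 7.93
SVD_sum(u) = [[-3.92,-4.04,-3.03], [-1.72,-1.78,-1.33]] + [[0.65, 0.36, -1.32], [-1.47, -0.82, 2.99]]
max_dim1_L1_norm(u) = 11.3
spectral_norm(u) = 6.98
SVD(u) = [[-0.92, -0.4], [-0.4, 0.92]] @ diag([6.983741377233483, 3.7519136951583767]) @ [[0.61,0.63,0.47], [-0.43,-0.24,0.87]]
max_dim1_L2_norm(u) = 6.57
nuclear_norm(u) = 10.74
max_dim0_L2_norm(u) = 4.66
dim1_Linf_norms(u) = [4.35, 3.19]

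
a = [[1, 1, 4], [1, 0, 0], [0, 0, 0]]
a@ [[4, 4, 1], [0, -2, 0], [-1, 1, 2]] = [[0, 6, 9], [4, 4, 1], [0, 0, 0]]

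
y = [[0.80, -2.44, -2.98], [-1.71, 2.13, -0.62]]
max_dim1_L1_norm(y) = 6.22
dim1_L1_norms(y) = [6.22, 4.46]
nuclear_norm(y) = 6.58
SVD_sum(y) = [[1.32, -2.82, -2.19], [-0.63, 1.34, 1.04]] + [[-0.52,0.38,-0.79], [-1.08,0.79,-1.66]]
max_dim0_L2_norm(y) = 3.24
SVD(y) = [[-0.9, 0.43], [0.43, 0.90]] @ diag([4.21027104946481, 2.364956170849364]) @ [[-0.35, 0.74, 0.58], [-0.51, 0.37, -0.78]]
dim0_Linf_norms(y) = [1.71, 2.44, 2.98]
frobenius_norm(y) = 4.83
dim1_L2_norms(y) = [3.93, 2.8]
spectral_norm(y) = 4.21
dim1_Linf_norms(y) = [2.98, 2.13]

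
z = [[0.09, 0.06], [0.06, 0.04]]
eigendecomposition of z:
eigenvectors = [[0.83, -0.55], [0.55, 0.83]]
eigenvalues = [0.13, -0.0]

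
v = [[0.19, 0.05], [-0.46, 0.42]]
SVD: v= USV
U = [[-0.18, 0.98], [0.98, 0.18]]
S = [0.63, 0.16]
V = [[-0.77, 0.64], [0.64, 0.77]]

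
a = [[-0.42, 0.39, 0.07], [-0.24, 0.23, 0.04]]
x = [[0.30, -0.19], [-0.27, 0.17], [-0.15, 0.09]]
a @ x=[[-0.24, 0.15], [-0.14, 0.09]]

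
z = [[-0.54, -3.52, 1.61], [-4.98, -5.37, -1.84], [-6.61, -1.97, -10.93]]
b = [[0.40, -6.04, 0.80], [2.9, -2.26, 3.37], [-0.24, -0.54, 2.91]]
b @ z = [[24.58, 29.45, 3.01], [-12.59, -4.71, -28.01], [-16.42, -1.99, -31.2]]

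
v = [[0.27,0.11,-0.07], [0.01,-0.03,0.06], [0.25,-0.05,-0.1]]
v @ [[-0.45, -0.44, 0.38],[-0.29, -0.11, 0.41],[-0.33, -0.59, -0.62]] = [[-0.13,-0.09,0.19], [-0.02,-0.04,-0.05], [-0.06,-0.05,0.14]]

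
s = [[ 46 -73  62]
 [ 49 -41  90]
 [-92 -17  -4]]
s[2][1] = -17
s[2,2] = -4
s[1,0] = 49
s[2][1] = -17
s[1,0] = 49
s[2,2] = -4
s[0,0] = 46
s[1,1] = -41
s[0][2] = 62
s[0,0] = 46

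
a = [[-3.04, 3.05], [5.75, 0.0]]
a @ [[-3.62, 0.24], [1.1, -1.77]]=[[14.36, -6.13], [-20.82, 1.38]]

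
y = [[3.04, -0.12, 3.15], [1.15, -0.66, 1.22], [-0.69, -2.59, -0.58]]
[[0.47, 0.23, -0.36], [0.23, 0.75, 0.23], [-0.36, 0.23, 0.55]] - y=[[-2.57, 0.35, -3.51], [-0.92, 1.41, -0.99], [0.33, 2.82, 1.13]]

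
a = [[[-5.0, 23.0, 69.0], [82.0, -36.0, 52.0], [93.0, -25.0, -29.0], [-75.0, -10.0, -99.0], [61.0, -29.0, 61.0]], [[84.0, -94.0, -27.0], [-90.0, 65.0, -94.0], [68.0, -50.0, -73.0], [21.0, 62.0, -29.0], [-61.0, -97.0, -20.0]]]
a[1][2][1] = -50.0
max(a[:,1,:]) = 82.0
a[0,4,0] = 61.0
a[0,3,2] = -99.0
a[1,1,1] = 65.0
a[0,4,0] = 61.0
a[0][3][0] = -75.0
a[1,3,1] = 62.0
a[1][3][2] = -29.0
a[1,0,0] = 84.0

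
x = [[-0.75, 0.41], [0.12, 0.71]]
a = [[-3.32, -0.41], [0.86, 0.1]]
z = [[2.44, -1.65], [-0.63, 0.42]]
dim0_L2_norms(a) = [3.43, 0.42]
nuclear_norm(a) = 3.46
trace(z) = 2.86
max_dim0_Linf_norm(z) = 2.44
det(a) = 0.02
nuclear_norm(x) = 1.55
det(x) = -0.58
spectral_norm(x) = 0.92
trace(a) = -3.22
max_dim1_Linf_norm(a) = 3.32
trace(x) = -0.04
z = a @ x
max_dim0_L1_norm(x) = 1.12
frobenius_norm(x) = 1.12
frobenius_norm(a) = 3.46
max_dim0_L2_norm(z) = 2.52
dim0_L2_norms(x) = [0.76, 0.82]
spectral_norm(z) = 3.04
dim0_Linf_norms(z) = [2.44, 1.65]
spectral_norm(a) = 3.46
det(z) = -0.01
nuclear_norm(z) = 3.05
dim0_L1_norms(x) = [0.87, 1.12]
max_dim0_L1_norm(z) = 3.07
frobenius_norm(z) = 3.04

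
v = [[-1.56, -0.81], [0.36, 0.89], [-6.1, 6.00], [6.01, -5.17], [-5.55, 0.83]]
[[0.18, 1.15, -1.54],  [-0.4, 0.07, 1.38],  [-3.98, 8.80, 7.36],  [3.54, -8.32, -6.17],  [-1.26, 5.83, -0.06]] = v @ [[0.15, -0.98, 0.23], [-0.51, 0.47, 1.46]]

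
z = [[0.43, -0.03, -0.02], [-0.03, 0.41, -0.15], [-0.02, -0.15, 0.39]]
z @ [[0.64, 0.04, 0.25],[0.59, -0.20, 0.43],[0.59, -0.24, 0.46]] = [[0.25,0.03,0.09], [0.13,-0.05,0.10], [0.13,-0.06,0.11]]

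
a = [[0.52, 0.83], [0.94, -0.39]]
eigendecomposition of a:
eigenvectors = [[0.84, -0.50], [0.54, 0.87]]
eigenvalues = [1.06, -0.93]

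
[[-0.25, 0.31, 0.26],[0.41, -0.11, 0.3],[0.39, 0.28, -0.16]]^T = [[-0.25, 0.41, 0.39], [0.31, -0.11, 0.28], [0.26, 0.3, -0.16]]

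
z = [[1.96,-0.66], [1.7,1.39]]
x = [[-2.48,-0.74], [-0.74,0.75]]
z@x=[[-4.37, -1.95], [-5.24, -0.22]]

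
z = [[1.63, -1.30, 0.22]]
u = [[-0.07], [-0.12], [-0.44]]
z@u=[[-0.05]]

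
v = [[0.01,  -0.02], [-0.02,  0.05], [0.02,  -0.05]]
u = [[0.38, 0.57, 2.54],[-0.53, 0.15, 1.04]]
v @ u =[[0.01, 0.0, 0.0], [-0.03, -0.00, 0.00], [0.03, 0.0, -0.0]]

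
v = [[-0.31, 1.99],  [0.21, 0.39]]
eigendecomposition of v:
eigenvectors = [[-0.98, -0.88],[0.19, -0.48]]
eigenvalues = [-0.7, 0.78]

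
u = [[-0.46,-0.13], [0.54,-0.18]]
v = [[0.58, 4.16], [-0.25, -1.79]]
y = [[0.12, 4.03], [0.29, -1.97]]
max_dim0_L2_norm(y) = 4.49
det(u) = 0.15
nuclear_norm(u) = 0.93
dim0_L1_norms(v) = [0.83, 5.95]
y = v + u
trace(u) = -0.64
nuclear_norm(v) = 4.57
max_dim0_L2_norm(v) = 4.53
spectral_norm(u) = 0.71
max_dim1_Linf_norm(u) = 0.54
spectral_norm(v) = 4.57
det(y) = -1.41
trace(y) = -1.85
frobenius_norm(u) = 0.74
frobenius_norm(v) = 4.57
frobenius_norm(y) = 4.50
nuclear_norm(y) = 4.80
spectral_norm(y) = 4.49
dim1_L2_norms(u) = [0.48, 0.57]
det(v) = 0.00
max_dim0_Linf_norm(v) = 4.16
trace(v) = -1.21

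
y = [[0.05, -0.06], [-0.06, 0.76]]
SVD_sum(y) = [[0.01,-0.06], [-0.06,0.76]] + [[0.04, 0.00], [0.0, 0.0]]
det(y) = 0.03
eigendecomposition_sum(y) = [[0.04,0.00], [0.0,0.00]] + [[0.01, -0.06], [-0.06, 0.76]]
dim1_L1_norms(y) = [0.11, 0.82]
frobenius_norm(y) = 0.77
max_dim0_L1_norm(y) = 0.82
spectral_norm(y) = 0.77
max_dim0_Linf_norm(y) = 0.76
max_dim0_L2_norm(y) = 0.76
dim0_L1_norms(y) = [0.11, 0.82]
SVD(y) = [[-0.08, 1.0], [1.0, 0.08]] @ diag([0.7650347205478939, 0.04496527945210616]) @ [[-0.08, 1.0], [1.0, 0.08]]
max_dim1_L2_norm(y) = 0.76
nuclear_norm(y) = 0.81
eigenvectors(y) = [[-1.00,0.08], [-0.08,-1.00]]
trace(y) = 0.81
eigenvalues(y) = [0.04, 0.77]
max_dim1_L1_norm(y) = 0.82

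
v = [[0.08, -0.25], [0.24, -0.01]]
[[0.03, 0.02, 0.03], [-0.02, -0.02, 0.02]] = v @ [[-0.08, -0.10, 0.06], [-0.14, -0.12, -0.09]]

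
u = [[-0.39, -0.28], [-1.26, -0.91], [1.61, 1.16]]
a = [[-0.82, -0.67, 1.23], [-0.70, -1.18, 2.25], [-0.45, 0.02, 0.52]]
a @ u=[[3.14, 2.27], [5.38, 3.88], [0.99, 0.71]]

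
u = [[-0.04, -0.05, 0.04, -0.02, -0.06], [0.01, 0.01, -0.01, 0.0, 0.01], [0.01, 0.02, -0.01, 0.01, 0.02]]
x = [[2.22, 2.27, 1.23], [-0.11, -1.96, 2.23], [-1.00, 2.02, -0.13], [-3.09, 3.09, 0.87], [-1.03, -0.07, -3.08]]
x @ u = [[-0.05, -0.06, 0.05, -0.03, -0.09], [0.01, 0.03, -0.01, 0.02, 0.03], [0.06, 0.07, -0.06, 0.02, 0.08], [0.16, 0.2, -0.16, 0.07, 0.23], [0.01, -0.01, -0.01, -0.01, -0.00]]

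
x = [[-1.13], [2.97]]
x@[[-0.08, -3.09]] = [[0.09,3.49],[-0.24,-9.18]]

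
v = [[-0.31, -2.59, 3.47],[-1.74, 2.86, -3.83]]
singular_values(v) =[6.54, 1.38]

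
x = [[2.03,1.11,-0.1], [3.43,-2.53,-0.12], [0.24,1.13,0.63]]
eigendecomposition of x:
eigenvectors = [[0.20, -0.78, 0.06], [-0.94, -0.5, 0.02], [0.26, -0.37, 1.0]]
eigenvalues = [-3.24, 2.7, 0.67]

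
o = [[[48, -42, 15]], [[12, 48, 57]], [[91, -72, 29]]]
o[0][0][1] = -42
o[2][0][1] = -72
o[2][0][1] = -72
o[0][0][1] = -42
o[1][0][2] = 57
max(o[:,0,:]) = 91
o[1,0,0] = 12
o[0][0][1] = -42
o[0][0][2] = 15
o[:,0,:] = [[48, -42, 15], [12, 48, 57], [91, -72, 29]]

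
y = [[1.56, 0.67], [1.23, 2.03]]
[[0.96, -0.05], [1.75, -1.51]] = y@[[0.33, 0.39], [0.66, -0.98]]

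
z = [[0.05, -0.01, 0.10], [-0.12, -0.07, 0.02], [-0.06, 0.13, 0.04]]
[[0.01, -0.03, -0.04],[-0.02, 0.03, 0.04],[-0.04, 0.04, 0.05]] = z @ [[0.28, -0.36, -0.46], [-0.15, 0.18, 0.21], [-0.07, -0.14, -0.19]]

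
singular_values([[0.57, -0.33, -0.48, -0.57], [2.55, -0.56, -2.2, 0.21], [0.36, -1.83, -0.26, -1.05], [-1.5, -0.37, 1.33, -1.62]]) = [4.13, 2.56, 0.72, 0.0]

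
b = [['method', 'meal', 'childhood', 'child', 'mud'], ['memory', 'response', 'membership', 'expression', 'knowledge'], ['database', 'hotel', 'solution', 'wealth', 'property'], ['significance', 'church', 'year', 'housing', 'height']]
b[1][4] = 'knowledge'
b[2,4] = 'property'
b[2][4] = 'property'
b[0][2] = 'childhood'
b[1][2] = 'membership'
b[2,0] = 'database'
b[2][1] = 'hotel'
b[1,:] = ['memory', 'response', 'membership', 'expression', 'knowledge']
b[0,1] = 'meal'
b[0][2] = 'childhood'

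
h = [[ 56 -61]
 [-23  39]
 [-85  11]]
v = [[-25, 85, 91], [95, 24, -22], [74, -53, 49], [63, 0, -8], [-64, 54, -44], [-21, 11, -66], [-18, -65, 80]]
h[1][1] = 39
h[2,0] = -85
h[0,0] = 56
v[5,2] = -66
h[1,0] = -23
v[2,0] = 74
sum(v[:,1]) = 56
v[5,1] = 11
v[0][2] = 91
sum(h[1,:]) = 16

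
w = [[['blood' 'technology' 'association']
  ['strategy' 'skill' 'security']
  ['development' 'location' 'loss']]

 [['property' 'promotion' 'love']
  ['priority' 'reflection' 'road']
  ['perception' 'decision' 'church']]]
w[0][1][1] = 'skill'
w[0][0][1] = 'technology'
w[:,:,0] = [['blood', 'strategy', 'development'], ['property', 'priority', 'perception']]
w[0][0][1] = 'technology'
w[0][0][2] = 'association'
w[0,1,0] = 'strategy'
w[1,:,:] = [['property', 'promotion', 'love'], ['priority', 'reflection', 'road'], ['perception', 'decision', 'church']]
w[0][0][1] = 'technology'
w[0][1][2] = 'security'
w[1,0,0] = 'property'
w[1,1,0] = 'priority'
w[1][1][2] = 'road'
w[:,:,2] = [['association', 'security', 'loss'], ['love', 'road', 'church']]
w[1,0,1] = 'promotion'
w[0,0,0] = 'blood'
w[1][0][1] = 'promotion'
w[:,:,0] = [['blood', 'strategy', 'development'], ['property', 'priority', 'perception']]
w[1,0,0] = 'property'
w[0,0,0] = 'blood'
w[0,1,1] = 'skill'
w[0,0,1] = 'technology'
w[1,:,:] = [['property', 'promotion', 'love'], ['priority', 'reflection', 'road'], ['perception', 'decision', 'church']]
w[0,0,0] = 'blood'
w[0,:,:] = [['blood', 'technology', 'association'], ['strategy', 'skill', 'security'], ['development', 'location', 'loss']]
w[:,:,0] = [['blood', 'strategy', 'development'], ['property', 'priority', 'perception']]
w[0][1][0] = 'strategy'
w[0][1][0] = 'strategy'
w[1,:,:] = [['property', 'promotion', 'love'], ['priority', 'reflection', 'road'], ['perception', 'decision', 'church']]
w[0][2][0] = 'development'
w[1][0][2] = 'love'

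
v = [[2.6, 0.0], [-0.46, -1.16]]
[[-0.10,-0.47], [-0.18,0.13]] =v@[[-0.04, -0.18],[0.17, -0.04]]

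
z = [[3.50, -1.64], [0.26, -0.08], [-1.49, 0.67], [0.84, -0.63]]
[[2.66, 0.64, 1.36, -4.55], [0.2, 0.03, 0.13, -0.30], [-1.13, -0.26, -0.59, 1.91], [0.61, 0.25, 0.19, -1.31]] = z @ [[0.82, -0.00, 0.66, -0.87],[0.13, -0.39, 0.58, 0.92]]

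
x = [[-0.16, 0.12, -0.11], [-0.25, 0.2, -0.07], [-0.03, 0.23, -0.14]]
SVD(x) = [[-0.49, -0.18, -0.85], [-0.70, -0.50, 0.51], [-0.52, 0.85, 0.12]] @ diag([0.4522273886082092, 0.16098628302567178, 0.0497373669405412]) @ [[0.6, -0.7, 0.39],[0.8, 0.46, -0.40],[0.1, 0.55, 0.83]]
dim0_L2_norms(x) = [0.3, 0.33, 0.19]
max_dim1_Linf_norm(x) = 0.25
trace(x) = -0.10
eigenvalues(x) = [(0.12+0j), (-0.11+0.14j), (-0.11-0.14j)]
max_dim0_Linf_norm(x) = 0.25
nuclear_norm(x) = 0.66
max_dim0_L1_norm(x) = 0.55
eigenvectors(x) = [[0.06+0.00j, (0.22+0.51j), (0.22-0.51j)], [0.75+0.00j, 0.12+0.47j, 0.12-0.47j], [(0.66+0j), (0.67+0j), (0.67-0j)]]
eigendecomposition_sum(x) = [[(-0.01+0j), (0.01+0j), 0.00+0.00j],[-0.10+0.00j, (0.11+0j), 0.01+0.00j],[-0.09+0.00j, (0.1+0j), (0.01+0j)]] + [[-0.08+0.06j, (0.06+0.03j), (-0.06-0.04j)], [-0.07+0.04j, (0.04+0.04j), -0.04-0.05j], [(0.03+0.11j), 0.06-0.04j, (-0.08+0.04j)]] + [[-0.08-0.06j, 0.06-0.03j, -0.06+0.04j],[(-0.07-0.04j), 0.04-0.04j, -0.04+0.05j],[(0.03-0.11j), (0.06+0.04j), (-0.08-0.04j)]]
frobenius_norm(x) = 0.48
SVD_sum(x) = [[-0.13, 0.16, -0.09], [-0.19, 0.22, -0.12], [-0.14, 0.16, -0.09]] + [[-0.02, -0.01, 0.01], [-0.06, -0.04, 0.03], [0.11, 0.06, -0.05]] + [[-0.00, -0.02, -0.04], [0.00, 0.01, 0.02], [0.00, 0.00, 0.0]]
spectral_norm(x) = 0.45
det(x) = 0.00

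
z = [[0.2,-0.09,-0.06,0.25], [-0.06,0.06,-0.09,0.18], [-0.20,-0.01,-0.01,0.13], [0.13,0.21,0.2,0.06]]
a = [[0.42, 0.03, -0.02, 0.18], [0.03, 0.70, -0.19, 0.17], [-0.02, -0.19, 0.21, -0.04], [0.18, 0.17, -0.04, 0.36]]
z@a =[[0.13, -0.00, -0.01, 0.11],[0.01, 0.09, -0.04, 0.07],[-0.06, 0.01, -0.00, 0.01],[0.07, 0.12, -0.0, 0.07]]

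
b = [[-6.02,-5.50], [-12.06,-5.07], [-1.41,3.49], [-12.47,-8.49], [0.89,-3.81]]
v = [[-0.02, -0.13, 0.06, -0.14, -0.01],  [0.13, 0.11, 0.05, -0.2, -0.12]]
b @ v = [[-0.59, 0.18, -0.64, 1.94, 0.72], [-0.42, 1.01, -0.98, 2.7, 0.73], [0.48, 0.57, 0.09, -0.50, -0.4], [-0.85, 0.69, -1.17, 3.44, 1.14], [-0.51, -0.53, -0.14, 0.64, 0.45]]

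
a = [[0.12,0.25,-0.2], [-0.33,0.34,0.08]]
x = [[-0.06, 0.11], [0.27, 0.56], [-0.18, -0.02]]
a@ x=[[0.1, 0.16],[0.10, 0.15]]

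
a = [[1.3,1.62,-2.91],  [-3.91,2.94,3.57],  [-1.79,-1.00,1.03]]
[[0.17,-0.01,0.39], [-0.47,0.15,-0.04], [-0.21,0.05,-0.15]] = a @ [[0.11, -0.04, -0.02], [0.00, 0.01, 0.08], [-0.01, -0.01, -0.1]]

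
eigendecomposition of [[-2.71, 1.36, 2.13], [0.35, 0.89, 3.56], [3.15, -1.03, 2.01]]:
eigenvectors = [[-0.85, 0.37, -0.33], [-0.3, 0.84, -0.94], [0.44, 0.4, 0.06]]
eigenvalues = [-3.34, 2.73, 0.79]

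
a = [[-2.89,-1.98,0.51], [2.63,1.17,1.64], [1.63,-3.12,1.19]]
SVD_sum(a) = [[-2.90, -1.57, -0.57],[2.7, 1.45, 0.53],[0.14, 0.07, 0.03]] + [[0.29,-0.66,0.31], [0.24,-0.55,0.26], [1.38,-3.10,1.48]] + [[-0.28,0.24,0.77], [-0.31,0.26,0.84], [0.12,-0.10,-0.31]]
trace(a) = -0.53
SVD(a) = [[-0.73, 0.2, 0.65], [0.68, 0.17, 0.71], [0.03, 0.96, -0.26]] @ diag([4.569011353000516, 3.8349395737415266, 1.316348632355259]) @ [[0.87, 0.47, 0.17], [0.37, -0.84, 0.4], [-0.33, 0.28, 0.90]]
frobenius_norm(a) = 6.11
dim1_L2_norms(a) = [3.54, 3.31, 3.72]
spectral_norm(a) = 4.57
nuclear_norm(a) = 9.72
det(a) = -23.06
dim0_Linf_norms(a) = [2.89, 3.12, 1.64]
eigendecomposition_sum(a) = [[-2.32+0.00j, (-0.71+0j), (0.63+0j)], [0.87-0.00j, (0.27-0j), (-0.24-0j)], [(1.75-0j), 0.54-0.00j, -0.48-0.00j]] + [[(-0.28+0.23j),-0.64-0.23j,(-0.06+0.42j)], [0.88+0.24j,0.45+1.61j,(0.94-0.48j)], [-0.06+1.13j,-1.83+0.98j,(0.83+1.01j)]] + [[(-0.28-0.23j), -0.64+0.23j, -0.06-0.42j], [(0.88-0.24j), 0.45-1.61j, (0.94+0.48j)], [(-0.06-1.13j), -1.83-0.98j, (0.83-1.01j)]]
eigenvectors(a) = [[-0.76+0.00j, -0.16-0.18j, -0.16+0.18j], [0.29+0.00j, (-0.13+0.59j), (-0.13-0.59j)], [(0.58+0j), (-0.75+0j), (-0.75-0j)]]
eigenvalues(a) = [(-2.53+0j), (1+2.85j), (1-2.85j)]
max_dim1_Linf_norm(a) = 3.12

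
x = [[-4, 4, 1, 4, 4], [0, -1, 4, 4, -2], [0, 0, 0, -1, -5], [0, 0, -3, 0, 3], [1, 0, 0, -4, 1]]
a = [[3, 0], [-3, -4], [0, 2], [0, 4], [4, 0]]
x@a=[[-8, 2], [-5, 28], [-20, -4], [12, -6], [7, -16]]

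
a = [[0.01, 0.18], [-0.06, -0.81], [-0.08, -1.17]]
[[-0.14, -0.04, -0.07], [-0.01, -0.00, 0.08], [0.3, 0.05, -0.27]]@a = [[0.01,0.09],[-0.01,-0.1],[0.02,0.33]]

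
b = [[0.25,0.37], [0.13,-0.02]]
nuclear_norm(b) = 0.57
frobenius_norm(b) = 0.47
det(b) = -0.05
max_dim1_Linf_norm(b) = 0.37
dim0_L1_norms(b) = [0.38, 0.39]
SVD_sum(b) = [[0.26, 0.36], [0.04, 0.05]] + [[-0.01, 0.01], [0.09, -0.07]]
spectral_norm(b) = 0.45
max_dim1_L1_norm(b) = 0.62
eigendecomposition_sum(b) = [[0.28, 0.27],[0.09, 0.09]] + [[-0.03, 0.10], [0.04, -0.11]]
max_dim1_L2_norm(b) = 0.45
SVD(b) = [[-0.99, -0.13], [-0.13, 0.99]] @ diag([0.4503291542894541, 0.11791375151756084]) @ [[-0.59, -0.81], [0.81, -0.59]]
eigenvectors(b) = [[0.95, -0.69],[0.31, 0.73]]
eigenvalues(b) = [0.37, -0.14]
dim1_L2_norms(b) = [0.45, 0.13]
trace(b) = 0.23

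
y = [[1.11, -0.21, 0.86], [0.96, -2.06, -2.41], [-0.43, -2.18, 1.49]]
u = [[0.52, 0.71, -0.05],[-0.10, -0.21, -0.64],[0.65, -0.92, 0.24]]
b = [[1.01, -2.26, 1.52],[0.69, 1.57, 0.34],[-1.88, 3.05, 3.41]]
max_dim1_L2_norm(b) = 4.95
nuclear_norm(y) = 7.34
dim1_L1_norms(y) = [2.18, 5.43, 4.1]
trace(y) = 0.54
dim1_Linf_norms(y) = [1.11, 2.41, 2.18]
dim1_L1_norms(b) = [4.79, 2.6, 8.34]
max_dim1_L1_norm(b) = 8.34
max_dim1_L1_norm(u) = 1.81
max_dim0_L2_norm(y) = 3.01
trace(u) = 0.55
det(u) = -0.62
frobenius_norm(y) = 4.49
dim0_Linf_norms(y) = [1.11, 2.18, 2.41]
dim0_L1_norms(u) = [1.27, 1.84, 0.93]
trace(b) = 5.99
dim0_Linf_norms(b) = [1.88, 3.05, 3.41]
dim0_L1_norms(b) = [3.58, 6.88, 5.27]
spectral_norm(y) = 3.32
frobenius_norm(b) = 6.00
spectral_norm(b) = 5.13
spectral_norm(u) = 1.22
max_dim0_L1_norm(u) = 1.84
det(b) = 18.81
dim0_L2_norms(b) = [2.24, 4.11, 3.75]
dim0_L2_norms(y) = [1.53, 3.01, 2.96]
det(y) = -11.72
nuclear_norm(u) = 2.67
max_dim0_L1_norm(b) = 6.88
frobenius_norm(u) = 1.60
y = u @ b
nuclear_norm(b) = 9.25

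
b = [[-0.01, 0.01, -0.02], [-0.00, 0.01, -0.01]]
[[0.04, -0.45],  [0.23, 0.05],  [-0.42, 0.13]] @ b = [[-0.0, -0.00, 0.00], [-0.0, 0.0, -0.01], [0.00, -0.00, 0.01]]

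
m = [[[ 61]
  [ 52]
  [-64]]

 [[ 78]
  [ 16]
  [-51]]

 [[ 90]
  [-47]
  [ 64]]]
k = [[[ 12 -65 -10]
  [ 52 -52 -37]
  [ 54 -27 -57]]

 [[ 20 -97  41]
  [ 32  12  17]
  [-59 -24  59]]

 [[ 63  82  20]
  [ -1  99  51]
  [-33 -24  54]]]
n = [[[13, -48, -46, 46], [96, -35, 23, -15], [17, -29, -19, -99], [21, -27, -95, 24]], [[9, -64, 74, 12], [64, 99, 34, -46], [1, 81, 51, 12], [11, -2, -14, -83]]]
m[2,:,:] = [[90], [-47], [64]]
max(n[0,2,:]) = 17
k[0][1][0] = 52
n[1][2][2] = 51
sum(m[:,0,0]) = 229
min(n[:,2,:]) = -99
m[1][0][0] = 78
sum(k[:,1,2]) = 31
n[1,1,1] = 99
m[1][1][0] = 16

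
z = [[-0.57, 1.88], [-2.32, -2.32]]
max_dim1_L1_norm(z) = 4.64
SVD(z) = [[0.35, -0.94], [-0.94, -0.35]] @ diag([3.451355738109538, 1.6468890578962398]) @ [[0.57,  0.82], [0.82,  -0.57]]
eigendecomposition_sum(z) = [[-0.29+1.28j, (0.94+0.72j)], [-1.16-0.88j, -1.16+0.61j]] + [[(-0.28-1.28j),0.94-0.72j],[-1.16+0.88j,-1.16-0.61j]]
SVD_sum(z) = [[0.7, 1.00], [-1.84, -2.65]] + [[-1.27, 0.88], [-0.48, 0.33]]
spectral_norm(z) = 3.45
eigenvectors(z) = [[(-0.28-0.61j), (-0.28+0.61j)], [0.74+0.00j, 0.74-0.00j]]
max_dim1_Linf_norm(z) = 2.32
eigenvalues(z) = [(-1.44+1.9j), (-1.44-1.9j)]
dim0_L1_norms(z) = [2.89, 4.2]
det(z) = 5.68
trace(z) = -2.89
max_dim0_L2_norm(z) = 2.99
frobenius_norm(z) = 3.82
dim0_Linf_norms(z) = [2.32, 2.32]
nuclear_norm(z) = 5.10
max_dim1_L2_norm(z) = 3.28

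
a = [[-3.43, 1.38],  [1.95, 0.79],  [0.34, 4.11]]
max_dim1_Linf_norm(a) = 4.11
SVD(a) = [[-0.57, 0.69],[-0.0, -0.54],[-0.82, -0.48]] @ diag([4.488136554822734, 3.867845687881554]) @ [[0.37, -0.93], [-0.93, -0.37]]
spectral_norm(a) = 4.49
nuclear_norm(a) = 8.36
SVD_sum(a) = [[-0.96, 2.38], [-0.00, 0.00], [-1.38, 3.42]] + [[-2.47, -1.0], [1.95, 0.79], [1.72, 0.69]]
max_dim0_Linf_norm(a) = 4.11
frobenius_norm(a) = 5.92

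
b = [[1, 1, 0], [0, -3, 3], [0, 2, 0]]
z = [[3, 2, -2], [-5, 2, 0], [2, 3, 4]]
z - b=[[2, 1, -2], [-5, 5, -3], [2, 1, 4]]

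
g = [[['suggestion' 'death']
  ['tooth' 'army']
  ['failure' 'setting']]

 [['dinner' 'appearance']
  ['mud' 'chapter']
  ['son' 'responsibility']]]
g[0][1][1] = 'army'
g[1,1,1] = 'chapter'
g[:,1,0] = ['tooth', 'mud']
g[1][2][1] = 'responsibility'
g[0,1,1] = 'army'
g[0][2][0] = 'failure'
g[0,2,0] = 'failure'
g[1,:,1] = ['appearance', 'chapter', 'responsibility']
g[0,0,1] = 'death'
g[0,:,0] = ['suggestion', 'tooth', 'failure']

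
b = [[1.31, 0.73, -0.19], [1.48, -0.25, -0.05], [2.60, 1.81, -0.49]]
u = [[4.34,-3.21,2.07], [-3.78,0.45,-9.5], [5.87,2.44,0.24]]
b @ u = [[1.81, -4.34, -4.27], [7.07, -4.99, 5.43], [1.57, -8.73, -11.93]]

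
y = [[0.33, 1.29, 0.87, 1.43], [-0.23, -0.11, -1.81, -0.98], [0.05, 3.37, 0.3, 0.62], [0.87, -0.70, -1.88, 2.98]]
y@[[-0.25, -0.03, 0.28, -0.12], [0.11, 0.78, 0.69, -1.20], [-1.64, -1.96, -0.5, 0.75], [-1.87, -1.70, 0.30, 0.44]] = [[-4.04, -3.14, 0.98, -0.31], [4.85, 5.13, 0.47, -1.63], [-1.29, 0.99, 2.38, -3.55], [-2.78, -1.95, 1.59, 0.64]]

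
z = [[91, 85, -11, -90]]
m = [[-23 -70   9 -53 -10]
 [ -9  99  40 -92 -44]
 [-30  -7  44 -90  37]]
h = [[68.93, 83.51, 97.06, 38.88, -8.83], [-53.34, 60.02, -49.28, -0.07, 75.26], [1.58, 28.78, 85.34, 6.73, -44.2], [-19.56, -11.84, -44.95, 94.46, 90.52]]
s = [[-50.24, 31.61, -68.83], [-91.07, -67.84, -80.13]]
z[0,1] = 85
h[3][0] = -19.56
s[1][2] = -80.13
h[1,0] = -53.34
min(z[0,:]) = -90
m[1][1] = 99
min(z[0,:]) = -90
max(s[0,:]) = 31.61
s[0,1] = 31.61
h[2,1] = 28.78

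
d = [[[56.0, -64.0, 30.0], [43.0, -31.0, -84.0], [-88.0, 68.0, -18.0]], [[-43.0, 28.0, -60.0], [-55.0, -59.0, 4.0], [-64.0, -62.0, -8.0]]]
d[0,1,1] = -31.0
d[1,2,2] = -8.0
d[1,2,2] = -8.0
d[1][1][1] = -59.0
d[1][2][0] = -64.0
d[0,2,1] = 68.0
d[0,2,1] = 68.0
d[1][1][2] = 4.0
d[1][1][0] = -55.0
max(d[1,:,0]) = -43.0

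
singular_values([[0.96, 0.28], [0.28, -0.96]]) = [1.0, 1.0]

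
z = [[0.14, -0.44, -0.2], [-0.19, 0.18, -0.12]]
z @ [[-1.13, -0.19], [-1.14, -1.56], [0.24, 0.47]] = [[0.30, 0.57], [-0.02, -0.30]]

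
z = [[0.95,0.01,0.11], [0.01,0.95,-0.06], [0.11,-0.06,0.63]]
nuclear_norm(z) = 2.53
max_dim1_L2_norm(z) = 0.96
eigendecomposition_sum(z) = [[0.05, -0.03, -0.16], [-0.03, 0.02, 0.09], [-0.16, 0.09, 0.52]] + [[0.80, -0.26, 0.29], [-0.26, 0.08, -0.09], [0.29, -0.09, 0.10]] + [[0.10, 0.29, -0.02], [0.29, 0.85, -0.06], [-0.02, -0.06, 0.00]]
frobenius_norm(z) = 1.49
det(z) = 0.55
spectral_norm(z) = 0.99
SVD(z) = [[-0.90, -0.33, -0.29],[0.29, -0.94, 0.16],[-0.33, 0.06, 0.94]] @ diag([0.9866508296555635, 0.9574927887188004, 0.585856381625636]) @ [[-0.9, 0.29, -0.33], [-0.33, -0.94, 0.06], [-0.29, 0.16, 0.94]]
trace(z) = 2.53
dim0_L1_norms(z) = [1.07, 1.02, 0.8]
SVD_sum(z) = [[0.8, -0.26, 0.29], [-0.26, 0.08, -0.09], [0.29, -0.09, 0.1]] + [[0.1, 0.29, -0.02], [0.29, 0.85, -0.06], [-0.02, -0.06, 0.0]] + [[0.05, -0.03, -0.16], [-0.03, 0.02, 0.09], [-0.16, 0.09, 0.52]]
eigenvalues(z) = [0.59, 0.99, 0.96]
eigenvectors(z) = [[-0.29, 0.9, -0.33],[0.16, -0.29, -0.94],[0.94, 0.33, 0.06]]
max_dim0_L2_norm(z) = 0.96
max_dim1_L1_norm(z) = 1.07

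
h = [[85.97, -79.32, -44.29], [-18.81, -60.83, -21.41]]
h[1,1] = -60.83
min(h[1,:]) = -60.83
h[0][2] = -44.29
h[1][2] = -21.41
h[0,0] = 85.97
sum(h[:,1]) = -140.14999999999998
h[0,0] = 85.97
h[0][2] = -44.29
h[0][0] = 85.97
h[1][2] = -21.41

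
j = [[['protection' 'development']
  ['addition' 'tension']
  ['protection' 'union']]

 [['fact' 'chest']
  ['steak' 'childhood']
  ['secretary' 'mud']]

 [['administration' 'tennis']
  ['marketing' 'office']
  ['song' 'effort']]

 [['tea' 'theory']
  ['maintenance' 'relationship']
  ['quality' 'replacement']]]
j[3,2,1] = 'replacement'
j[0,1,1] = 'tension'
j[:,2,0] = ['protection', 'secretary', 'song', 'quality']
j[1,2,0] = 'secretary'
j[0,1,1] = 'tension'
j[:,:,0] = [['protection', 'addition', 'protection'], ['fact', 'steak', 'secretary'], ['administration', 'marketing', 'song'], ['tea', 'maintenance', 'quality']]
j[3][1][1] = 'relationship'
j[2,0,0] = 'administration'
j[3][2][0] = 'quality'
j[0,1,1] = 'tension'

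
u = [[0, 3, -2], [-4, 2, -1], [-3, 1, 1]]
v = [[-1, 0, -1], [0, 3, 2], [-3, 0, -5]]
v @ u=[[3, -4, 1], [-18, 8, -1], [15, -14, 1]]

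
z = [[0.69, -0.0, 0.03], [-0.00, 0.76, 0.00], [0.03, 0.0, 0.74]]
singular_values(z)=[0.76, 0.75, 0.68]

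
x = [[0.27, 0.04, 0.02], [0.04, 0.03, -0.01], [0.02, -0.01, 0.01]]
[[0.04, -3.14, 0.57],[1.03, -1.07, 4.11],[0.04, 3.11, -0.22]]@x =[[-0.1, -0.1, 0.04], [0.32, -0.03, 0.07], [0.13, 0.1, -0.03]]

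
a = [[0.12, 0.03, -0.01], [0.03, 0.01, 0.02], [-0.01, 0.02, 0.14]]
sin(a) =[[0.12, 0.03, -0.01], [0.03, 0.01, 0.02], [-0.01, 0.02, 0.14]]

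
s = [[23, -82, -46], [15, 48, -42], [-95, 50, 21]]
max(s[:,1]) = 50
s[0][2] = -46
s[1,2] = -42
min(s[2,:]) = -95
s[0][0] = 23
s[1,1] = 48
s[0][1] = -82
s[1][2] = -42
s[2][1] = 50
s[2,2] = 21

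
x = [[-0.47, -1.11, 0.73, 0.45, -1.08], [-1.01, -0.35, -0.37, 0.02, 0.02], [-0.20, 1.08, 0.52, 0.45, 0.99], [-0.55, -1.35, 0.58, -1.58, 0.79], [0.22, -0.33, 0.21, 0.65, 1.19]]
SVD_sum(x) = [[-0.31, -0.81, 0.18, -0.53, -0.14], [-0.15, -0.38, 0.09, -0.25, -0.07], [0.31, 0.82, -0.18, 0.54, 0.14], [-0.60, -1.56, 0.35, -1.02, -0.27], [0.08, 0.21, -0.05, 0.13, 0.04]] + [[0.02, -0.09, -0.14, 0.36, -1.07], [0.00, -0.00, -0.01, 0.01, -0.04], [-0.02, 0.08, 0.12, -0.3, 0.88], [-0.02, 0.10, 0.15, -0.39, 1.14], [-0.01, 0.07, 0.11, -0.29, 0.85]] + [[-0.20,-0.31,0.46,0.70,0.20], [-0.04,-0.06,0.08,0.13,0.04], [-0.10,-0.16,0.24,0.36,0.1], [0.03,0.05,-0.08,-0.12,-0.03], [-0.19,-0.3,0.44,0.68,0.19]] + [[0.05, -0.02, 0.02, -0.00, -0.0], [-0.87, 0.25, -0.26, 0.03, 0.01], [-0.33, 0.10, -0.1, 0.01, 0.00], [0.05, -0.02, 0.02, -0.0, -0.0], [0.29, -0.09, 0.09, -0.01, -0.00]] + [[-0.03, 0.12, 0.22, -0.08, -0.07], [0.04, -0.16, -0.28, 0.10, 0.09], [-0.06, 0.25, 0.45, -0.16, -0.14], [-0.02, 0.08, 0.14, -0.05, -0.04], [0.06, -0.22, -0.39, 0.14, 0.12]]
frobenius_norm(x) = 3.86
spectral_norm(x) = 2.56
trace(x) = -0.69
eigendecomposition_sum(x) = [[(-0.4+0.31j), (-0.45+0.47j), 0.05-0.10j, 0.21+0.39j, (-0.22-0.01j)], [-0.31+0.11j, (-0.37+0.2j), (0.05-0.05j), (0.05+0.28j), -0.13-0.05j], [0.13+0.12j, (0.2+0.13j), (-0.04-0.01j), (0.12-0.1j), (0.01+0.08j)], [-0.32-0.95j, (-0.6-1.15j), 0.16+0.17j, (-0.86+0.15j), 0.16-0.40j], [0.01+0.19j, (0.05+0.25j), -0.02-0.04j, (0.17+0.02j), (-0.05+0.07j)]] + [[-0.40-0.31j, (-0.45-0.47j), (0.05+0.1j), 0.21-0.39j, -0.22+0.01j],[-0.31-0.11j, -0.37-0.20j, 0.05+0.05j, (0.05-0.28j), (-0.13+0.05j)],[0.13-0.12j, (0.2-0.13j), (-0.04+0.01j), (0.12+0.1j), 0.01-0.08j],[(-0.32+0.95j), (-0.6+1.15j), (0.16-0.17j), (-0.86-0.15j), 0.16+0.40j],[(0.01-0.19j), 0.05-0.25j, (-0.02+0.04j), 0.17-0.02j, (-0.05-0.07j)]] + [[(0.17+0.21j), (-0.11-0.34j), (0.32-0.11j), 0.02+0.02j, -0.30+0.05j], [(-0.19-0.11j), (0.19+0.23j), (-0.21+0.18j), (-0.02-0.01j), (0.22-0.13j)], [-0.27+0.17j, 0.43-0.09j, 0.10+0.40j, -0.03+0.02j, -0.03-0.37j], [(0.03+0.01j), (-0.03-0.03j), (0.02-0.03j), 0j, (-0.03+0.03j)], [0.06-0.11j, (-0.12+0.1j), -0.10-0.11j, 0.01-0.01j, (0.07+0.12j)]] + [[(0.17-0.21j), (-0.11+0.34j), 0.32+0.11j, 0.02-0.02j, -0.30-0.05j], [-0.19+0.11j, 0.19-0.23j, (-0.21-0.18j), -0.02+0.01j, (0.22+0.13j)], [(-0.27-0.17j), (0.43+0.09j), 0.10-0.40j, (-0.03-0.02j), -0.03+0.37j], [(0.03-0.01j), -0.03+0.03j, 0.02+0.03j, 0.00-0.00j, (-0.03-0.03j)], [(0.06+0.11j), (-0.12-0.1j), (-0.1+0.11j), 0.01+0.01j, (0.07-0.12j)]] + [[(-0+0j),0.01+0.00j,(-0.02+0j),-0.01+0.00j,(-0.04+0j)], [-0.01+0.00j,0.02+0.00j,-0.06+0.00j,(-0.04+0j),(-0.15+0j)], [(0.07-0j),(-0.17-0j),0.41-0.00j,(0.27-0j),1.02-0.00j], [(0.04-0j),-0.08-0.00j,(0.21-0j),(0.14-0j),(0.52-0j)], [0.08-0.00j,(-0.18-0j),(0.46-0j),(0.3-0j),1.14-0.00j]]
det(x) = 7.09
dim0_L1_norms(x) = [2.45, 4.22, 2.41, 3.15, 4.07]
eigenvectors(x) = [[(0.13+0.4j), 0.13-0.40j, -0.05-0.54j, -0.05+0.54j, (-0.03+0j)], [0.27j, 0.00-0.27j, 0.21+0.40j, 0.21-0.40j, -0.09+0.00j], [(0.13-0.07j), (0.13+0.07j), 0.66+0.00j, (0.66-0j), (0.63+0j)], [(-0.84+0j), -0.84-0.00j, -0.04-0.05j, (-0.04+0.05j), 0.32+0.00j], [0.16+0.04j, 0.16-0.04j, -0.22+0.12j, (-0.22-0.12j), 0.70+0.00j]]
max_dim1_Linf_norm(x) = 1.58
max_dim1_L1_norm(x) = 4.85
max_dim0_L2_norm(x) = 2.11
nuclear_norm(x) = 8.02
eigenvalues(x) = [(-1.73+0.71j), (-1.73-0.71j), (0.53+0.95j), (0.53-0.95j), (1.71+0j)]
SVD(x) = [[-0.41, 0.54, 0.66, 0.05, -0.31],[-0.19, 0.02, 0.12, -0.89, 0.40],[0.41, -0.44, 0.34, -0.34, -0.64],[-0.79, -0.57, -0.11, 0.05, -0.20],[0.10, -0.43, 0.64, 0.30, 0.55]] @ diag([2.561479916795225, 2.118046415504857, 1.4073651586068048, 1.0574938882020652, 0.8775705124812936]) @ [[0.30, 0.78, -0.17, 0.51, 0.14], [0.02, -0.08, -0.13, 0.32, -0.94], [-0.21, -0.34, 0.49, 0.75, 0.21], [0.92, -0.27, 0.27, -0.03, -0.01], [0.12, -0.45, -0.80, 0.28, 0.25]]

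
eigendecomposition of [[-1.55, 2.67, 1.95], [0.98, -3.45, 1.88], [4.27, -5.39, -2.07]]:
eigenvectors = [[-0.80+0.00j, -0.47-0.05j, -0.47+0.05j], [(-0.38+0j), -0.10-0.39j, -0.10+0.39j], [-0.46+0.00j, 0.78+0.00j, 0.78-0.00j]]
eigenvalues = [(0.85+0j), (-3.96+2.44j), (-3.96-2.44j)]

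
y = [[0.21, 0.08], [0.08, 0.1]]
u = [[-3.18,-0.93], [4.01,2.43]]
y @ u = [[-0.35, -0.00], [0.15, 0.17]]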